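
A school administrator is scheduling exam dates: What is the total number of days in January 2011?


Month: January
Year: 2011
January is a 31-day month
Total: 31 days

31


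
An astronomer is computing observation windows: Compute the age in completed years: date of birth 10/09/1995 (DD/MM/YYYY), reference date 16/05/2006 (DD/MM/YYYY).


Birth: 1995-09-10
Reference: 2006-05-16
Year difference: 2006 - 1995 = 11
Has birthday (09-10) occurred by 05-16? No
Birthday not yet reached this year -> subtract 1
Age in full years: 10

10


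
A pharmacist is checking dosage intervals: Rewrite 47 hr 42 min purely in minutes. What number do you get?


Hours: 47
Extra minutes: 42
Minutes per hour: 60
Hours to minutes: 47 x 60 = 2820
Total: 2820 + 42 = 2862

2862


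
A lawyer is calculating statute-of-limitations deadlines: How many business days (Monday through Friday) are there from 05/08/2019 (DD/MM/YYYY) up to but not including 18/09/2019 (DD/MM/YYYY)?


Start: 2019-08-05 (Monday)
End (exclusive): 2019-09-18 (Wednesday)
Total calendar days: 44
Full weeks: 44 // 7 = 6 -> 30 weekdays
Remaining 2 days starting on Monday:
  Mon(w), Tue(w) -> 2 weekdays
Total business days: 30 + 2 = 32

32


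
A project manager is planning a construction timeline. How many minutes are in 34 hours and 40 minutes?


Hours: 34
Minutes: 40
Convert hours to minutes: 34 x 60 = 2040
Add remaining minutes: 2040 + 40 = 2080

2080


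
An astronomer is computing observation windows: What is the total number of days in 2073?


Year: 2073
Check leap year rules:
Divisible by 4? No
2073 is not a leap year
Days: 365

365


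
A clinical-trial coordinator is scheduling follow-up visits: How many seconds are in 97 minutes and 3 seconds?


Minutes: 97
Seconds: 3
Convert minutes to seconds: 97 x 60 = 5820
Add remaining seconds: 5820 + 3 = 5823

5823


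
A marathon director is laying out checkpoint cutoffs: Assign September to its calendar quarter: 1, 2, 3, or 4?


Month: September (month 9)
Q1: January-March (months 1-3)
Q2: April-June (months 4-6)
Q3: July-September (months 7-9)
Q4: October-December (months 10-12)
Month 9 falls in Q3

3


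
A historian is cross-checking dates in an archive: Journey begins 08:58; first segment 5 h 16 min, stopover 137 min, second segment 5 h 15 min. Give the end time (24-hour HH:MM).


Depart: 08:58
Leg 1: +316 min -> 14:14
Layover: +137 min -> 16:31
Leg 2: +315 min -> 21:46
Total travel: 768 minutes = 12h 48m
Arrival: 21:46

21:46


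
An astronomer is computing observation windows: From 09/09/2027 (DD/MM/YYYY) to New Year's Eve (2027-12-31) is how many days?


Start: September 09, 2027
End: December 31, 2027
Days left in September: 21
October: 31
November: 30
December: 31
Sum of remaining months: 92
Total: 21 + 92 = 113

113


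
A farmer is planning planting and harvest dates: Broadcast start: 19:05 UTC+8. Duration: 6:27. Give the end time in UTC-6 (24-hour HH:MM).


Start: 19:05 in UTC+8
Step 1 - add duration:
  minutes: 5 + 27 = 32
  hours: 19 + 6 + 0 = 25
  end in UTC+8: 01:32
Step 2 - convert UTC+8 -> UTC-6:
  offset difference: -6 - (8) = -14 hours
  1 + (-14) = -13 -> mod 24 = 11
Result: 11:32 in UTC-6

11:32


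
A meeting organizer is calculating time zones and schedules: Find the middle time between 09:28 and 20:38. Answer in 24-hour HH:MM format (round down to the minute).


Start time: 09:28 = 568 minutes from midnight
End time: 20:38 = 1238 minutes from midnight
Sum: 568 + 1238 = 1806
Midpoint: 1806 / 2 = 903 minutes
Convert: 903 / 60 = 15 hours, 3 minutes
Result: 15:03

15:03


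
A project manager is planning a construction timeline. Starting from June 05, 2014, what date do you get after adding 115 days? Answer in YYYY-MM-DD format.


Start: 2014-06-05
Adding 115 days
Days remaining in June: 25
After June: 90 days still to add
July 2014: 31 days, 59 remaining
August 2014: 31 days, 28 remaining
September 2014 has 30 days, need 28
Result: 2014-09-28

2014-09-28


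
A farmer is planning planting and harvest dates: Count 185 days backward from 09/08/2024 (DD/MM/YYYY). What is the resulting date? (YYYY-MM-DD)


Start: 2024-08-09
Subtracting 185 days
Days already passed in August: 9
After going back through August: 176 more days to subtract
July 2024: 31 days, 145 remaining
June 2024: 30 days, 115 remaining
May 2024: 31 days, 84 remaining
April 2024: 30 days, 54 remaining
Result: 2024-02-06

2024-02-06


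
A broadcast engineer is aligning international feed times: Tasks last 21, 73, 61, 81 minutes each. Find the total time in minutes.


Durations: 21, 73, 61, 81
Running sum: 21
+ 73 = 94
+ 61 = 155
+ 81 = 236
Total duration: 236 minutes
That is 3 hours and 56 minutes

236


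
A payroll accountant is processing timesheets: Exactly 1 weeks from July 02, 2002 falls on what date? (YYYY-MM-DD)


Start: 2002-07-02
Weeks to add: 1
Convert to days: 1 x 7 = 7 days
Add 7 days to 2002-07-02
Result: 2002-07-09

2002-07-09


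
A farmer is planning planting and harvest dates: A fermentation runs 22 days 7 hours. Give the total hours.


Days: 22
Extra hours: 7
Hours per day: 24
Days to hours: 22 x 24 = 528
Total: 528 + 7 = 535

535


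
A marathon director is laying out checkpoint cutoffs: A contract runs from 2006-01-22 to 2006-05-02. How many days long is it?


Start date: 2006-01-22
End date: 2006-05-02
Jan 2006: +10 days
Feb 2006: +28 days
Mar 2006: +31 days
Apr 2006: +30 days
May 2006: +1 days
Total: 100 days

100


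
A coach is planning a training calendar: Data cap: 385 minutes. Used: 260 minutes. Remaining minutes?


Total budget: 385 minutes
Time used: 260 minutes
Remaining: 385 - 260 = 125 minutes
Percent used: 67.5%
Percent remaining: 32.5%

125


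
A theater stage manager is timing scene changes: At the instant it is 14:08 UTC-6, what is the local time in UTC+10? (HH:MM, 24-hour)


Local time: 14:08 at UTC-6 (offset -6h)
Target zone: UTC+10 (offset 10h)
Difference: 10 - (-6) = 16 hours
Calculation: 14 + (16) = 30
Wraparound: (30) mod 24 = 6
Result: 06:08

06:08


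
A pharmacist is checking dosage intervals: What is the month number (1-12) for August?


Calendar month order:
7. July
8. August <--
9. September
August is month number 8

8


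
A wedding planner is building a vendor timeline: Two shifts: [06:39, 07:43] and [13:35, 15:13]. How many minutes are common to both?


Interval A: [399, 463] minutes from midnight
Interval B: [815, 913] minutes from midnight
Overlap start = max(399, 815) = 815
Overlap end = min(463, 913) = 463
End <= start, so the intervals do not overlap: 0 minutes

0


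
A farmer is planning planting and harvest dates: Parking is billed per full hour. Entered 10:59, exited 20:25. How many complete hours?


Start: 10:59
End: 20:25
Hour difference: 20 - 10 = 10 hours
Minute difference: 25 - 59 = -34 minutes
Total minutes: 566
Complete hours: 566 / 60 = 9 (remainder 26)

9


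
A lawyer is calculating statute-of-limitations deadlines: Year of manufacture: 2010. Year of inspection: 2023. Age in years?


Birth year: 2010
Current year: 2023
Age = current year - birth year
Age = 2023 - 2010 = 13

13


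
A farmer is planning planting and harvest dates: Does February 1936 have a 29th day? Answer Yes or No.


Year: 1936
Divisible by 4? 1936 / 4 = 484.0 -> Yes
Divisible by 100? 1936 / 100 = 19.36 -> No
Divisible by 4 but not 100, so it IS a leap year

Yes


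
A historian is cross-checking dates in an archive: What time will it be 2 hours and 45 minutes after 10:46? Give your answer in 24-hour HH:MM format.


Start time: 10:46
Adding: 2 hours 45 minutes
Minutes: 46 + 45 = 91
Minute overflow: 91 >= 60, so carry 1 hour, minutes = 31
Hours: 10 + 2 + 1 = 13
Result: 13:31

13:31


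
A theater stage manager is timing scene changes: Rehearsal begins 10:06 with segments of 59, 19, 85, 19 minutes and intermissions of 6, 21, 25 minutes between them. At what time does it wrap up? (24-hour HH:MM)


Start: 10:06 = 606 min from midnight
  after task 1 (59 min): 11:05
  after break (6 min): 11:11
  after task 2 (19 min): 11:30
  after break (21 min): 11:51
  after task 3 (85 min): 13:16
  after break (25 min): 13:41
  after task 4 (19 min): 14:00
Total elapsed: 234 minutes
End time: 14:00

14:00


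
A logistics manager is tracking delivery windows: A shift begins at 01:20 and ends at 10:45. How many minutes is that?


Start time: 01:20 = 80 minutes from midnight
End time: 10:45 = 645 minutes from midnight
Difference: 645 - 80 = 565 minutes
That is 9 hours and 25 minutes

565


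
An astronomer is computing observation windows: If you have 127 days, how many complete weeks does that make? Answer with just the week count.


Total days: 127
Days per week: 7
Division: 127 / 7 = 18 remainder 1
Complete weeks: 18
Remaining days: 1

18


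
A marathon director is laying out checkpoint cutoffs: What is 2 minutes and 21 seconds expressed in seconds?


Minutes: 2
Extra seconds: 21
Seconds per minute: 60
Minutes to seconds: 2 x 60 = 120
Total: 120 + 21 = 141

141


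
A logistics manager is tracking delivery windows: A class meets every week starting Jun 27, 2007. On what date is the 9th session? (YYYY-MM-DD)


First occurrence: 2007-06-27 (occurrence 1)
Each occurrence is 7 days after the previous.
Occurrence 9 is 8 weeks after the first.
8 weeks = 56 days
2007-06-27 + 56 days = 2007-08-22

2007-08-22


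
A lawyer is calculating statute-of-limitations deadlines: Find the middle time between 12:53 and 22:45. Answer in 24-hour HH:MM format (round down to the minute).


Start time: 12:53 = 773 minutes from midnight
End time: 22:45 = 1365 minutes from midnight
Sum: 773 + 1365 = 2138
Midpoint: 2138 / 2 = 1069 minutes
Convert: 1069 / 60 = 17 hours, 49 minutes
Result: 17:49

17:49


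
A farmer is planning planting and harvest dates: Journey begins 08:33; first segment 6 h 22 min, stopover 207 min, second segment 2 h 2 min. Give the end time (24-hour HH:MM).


Depart: 08:33
Leg 1: +382 min -> 14:55
Layover: +207 min -> 18:22
Leg 2: +122 min -> 20:24
Total travel: 711 minutes = 11h 51m
Arrival: 20:24

20:24


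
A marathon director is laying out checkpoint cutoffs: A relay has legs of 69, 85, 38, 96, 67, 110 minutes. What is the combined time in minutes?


Durations: 69, 85, 38, 96, 67, 110
Running sum: 69
+ 85 = 154
+ 38 = 192
+ 96 = 288
+ 67 = 355
+ 110 = 465
Total duration: 465 minutes
That is 7 hours and 45 minutes

465


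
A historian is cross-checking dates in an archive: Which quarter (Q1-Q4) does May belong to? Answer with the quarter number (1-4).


Month: May (month 5)
Q1: January-March (months 1-3)
Q2: April-June (months 4-6)
Q3: July-September (months 7-9)
Q4: October-December (months 10-12)
Month 5 falls in Q2

2


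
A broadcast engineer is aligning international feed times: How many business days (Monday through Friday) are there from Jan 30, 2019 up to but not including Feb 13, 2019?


Start: 2019-01-30 (Wednesday)
End (exclusive): 2019-02-13 (Wednesday)
Total calendar days: 14
Full weeks: 14 // 7 = 2 -> 10 weekdays
Remaining 0 days starting on Wednesday:
Total business days: 10 + 0 = 10

10


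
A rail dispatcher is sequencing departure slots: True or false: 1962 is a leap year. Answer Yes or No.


Year: 1962
Divisible by 4? 1962 / 4 = 490.5 -> No
Not divisible by 4, so NOT a leap year

No


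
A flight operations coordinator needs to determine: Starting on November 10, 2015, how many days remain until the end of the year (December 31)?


Start: November 10, 2015
End: December 31, 2015
Days left in November: 20
December: 31
Sum of remaining months: 31
Total: 20 + 31 = 51

51


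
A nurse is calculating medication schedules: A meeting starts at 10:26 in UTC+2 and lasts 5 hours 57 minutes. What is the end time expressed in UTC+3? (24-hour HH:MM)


Start: 10:26 in UTC+2
Step 1 - add duration:
  minutes: 26 + 57 = 83 (carry 1h)
  hours: 10 + 5 + 1 = 16
  end in UTC+2: 16:23
Step 2 - convert UTC+2 -> UTC+3:
  offset difference: 3 - (2) = 1 hours
  16 + (1) = 17 -> mod 24 = 17
Result: 17:23 in UTC+3

17:23


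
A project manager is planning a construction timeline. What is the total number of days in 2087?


Year: 2087
Check leap year rules:
Divisible by 4? No
2087 is not a leap year
Days: 365

365


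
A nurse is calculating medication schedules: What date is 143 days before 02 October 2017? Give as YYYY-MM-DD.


Start: 2017-10-02
Subtracting 143 days
Days already passed in October: 2
After going back through October: 141 more days to subtract
September 2017: 30 days, 111 remaining
August 2017: 31 days, 80 remaining
July 2017: 31 days, 49 remaining
June 2017: 30 days, 19 remaining
Result: 2017-05-12

2017-05-12


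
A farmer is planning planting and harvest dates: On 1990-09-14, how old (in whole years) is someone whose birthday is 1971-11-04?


Birth: 1971-11-04
Reference: 1990-09-14
Year difference: 1990 - 1971 = 19
Has birthday (11-04) occurred by 09-14? No
Birthday not yet reached this year -> subtract 1
Age in full years: 18

18


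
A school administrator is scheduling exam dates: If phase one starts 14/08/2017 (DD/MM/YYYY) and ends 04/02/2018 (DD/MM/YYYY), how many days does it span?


Start date: 2017-08-14
End date: 2018-02-04
Aug 2017: +18 days
Sep 2017: +30 days
Oct 2017: +31 days
... (4 more months)
Total: 174 days

174


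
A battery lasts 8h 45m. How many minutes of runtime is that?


Hours: 8
Extra minutes: 45
Minutes per hour: 60
Hours to minutes: 8 x 60 = 480
Total: 480 + 45 = 525

525


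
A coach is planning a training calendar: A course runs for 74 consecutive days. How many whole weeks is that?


Total days: 74
Days per week: 7
Division: 74 / 7 = 10 remainder 4
Complete weeks: 10
Remaining days: 4

10


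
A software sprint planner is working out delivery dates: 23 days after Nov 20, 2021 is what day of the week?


Start: 2021-11-20 (Saturday)
Step 1 - find target date: add 23 days
  2021-11-20 + 23 days = 2021-12-13
Step 2 - day of week:
  23 mod 7 = 2
  Saturday + 2 days -> Monday
Result: Monday (2021-12-13)

Monday


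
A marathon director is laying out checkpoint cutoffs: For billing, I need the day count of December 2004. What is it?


Month: December
Year: 2004
December is a 31-day month
Total: 31 days

31


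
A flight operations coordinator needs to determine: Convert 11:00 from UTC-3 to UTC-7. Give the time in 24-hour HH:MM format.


Local time: 11:00 at UTC-3 (offset -3h)
Target zone: UTC-7 (offset -7h)
Difference: -7 - (-3) = -4 hours
Calculation: 11 + (-4) = 7
Result: 07:00

07:00


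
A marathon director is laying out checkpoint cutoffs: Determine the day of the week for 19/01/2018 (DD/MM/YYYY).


Date: 2018-01-19
January 1, 2018 is a Monday
Day of year: 19
Offset from Jan 1: 18 days
18 mod 7 = 4
Result: Friday

Friday


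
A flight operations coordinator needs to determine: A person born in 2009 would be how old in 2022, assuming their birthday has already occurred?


Birth year: 2009
Current year: 2022
Age = current year - birth year
Age = 2022 - 2009 = 13

13


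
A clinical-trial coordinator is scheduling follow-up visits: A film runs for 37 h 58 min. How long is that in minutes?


Hours: 37
Minutes: 58
Convert hours to minutes: 37 x 60 = 2220
Add remaining minutes: 2220 + 58 = 2278

2278


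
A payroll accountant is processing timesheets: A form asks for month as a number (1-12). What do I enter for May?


Calendar month order:
4. April
5. May <--
6. June
May is month number 5

5


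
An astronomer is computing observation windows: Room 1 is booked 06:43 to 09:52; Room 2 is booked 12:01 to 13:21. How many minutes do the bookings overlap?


Interval A: [403, 592] minutes from midnight
Interval B: [721, 801] minutes from midnight
Overlap start = max(403, 721) = 721
Overlap end = min(592, 801) = 592
End <= start, so the intervals do not overlap: 0 minutes

0


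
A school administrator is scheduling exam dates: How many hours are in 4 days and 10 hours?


Days: 4
Extra hours: 10
Hours per day: 24
Days to hours: 4 x 24 = 96
Total: 96 + 10 = 106

106


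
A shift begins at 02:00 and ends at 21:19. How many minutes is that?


Start time: 02:00 = 120 minutes from midnight
End time: 21:19 = 1279 minutes from midnight
Difference: 1279 - 120 = 1159 minutes
That is 19 hours and 19 minutes

1159


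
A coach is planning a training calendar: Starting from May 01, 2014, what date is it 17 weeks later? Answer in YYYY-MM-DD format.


Start: 2014-05-01
Weeks to add: 17
Convert to days: 17 x 7 = 119 days
Add 119 days to 2014-05-01
Result: 2014-08-28

2014-08-28


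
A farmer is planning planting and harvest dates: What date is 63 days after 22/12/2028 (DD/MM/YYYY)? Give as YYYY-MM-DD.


Start: 2028-12-22
Adding 63 days
Days remaining in December: 9
After December: 54 days still to add
January 2029: 31 days, 23 remaining
February 2029 has 28 days, need 23
Result: 2029-02-23

2029-02-23


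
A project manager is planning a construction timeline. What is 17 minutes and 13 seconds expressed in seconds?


Minutes: 17
Extra seconds: 13
Seconds per minute: 60
Minutes to seconds: 17 x 60 = 1020
Total: 1020 + 13 = 1033

1033


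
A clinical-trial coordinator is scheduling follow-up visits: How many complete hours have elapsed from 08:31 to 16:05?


Start: 08:31
End: 16:05
Hour difference: 16 - 8 = 8 hours
Minute difference: 5 - 31 = -26 minutes
Total minutes: 454
Complete hours: 454 / 60 = 7 (remainder 34)

7


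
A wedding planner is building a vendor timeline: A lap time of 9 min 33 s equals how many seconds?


Minutes: 9
Seconds: 33
Convert minutes to seconds: 9 x 60 = 540
Add remaining seconds: 540 + 33 = 573

573


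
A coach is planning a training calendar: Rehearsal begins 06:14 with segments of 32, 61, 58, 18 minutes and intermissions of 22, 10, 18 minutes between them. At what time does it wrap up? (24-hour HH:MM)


Start: 06:14 = 374 min from midnight
  after task 1 (32 min): 06:46
  after break (22 min): 07:08
  after task 2 (61 min): 08:09
  after break (10 min): 08:19
  after task 3 (58 min): 09:17
  after break (18 min): 09:35
  after task 4 (18 min): 09:53
Total elapsed: 219 minutes
End time: 09:53

09:53


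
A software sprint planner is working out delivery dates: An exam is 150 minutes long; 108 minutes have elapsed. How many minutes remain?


Total budget: 150 minutes
Time used: 108 minutes
Remaining: 150 - 108 = 42 minutes
Percent used: 72.0%
Percent remaining: 28.0%

42


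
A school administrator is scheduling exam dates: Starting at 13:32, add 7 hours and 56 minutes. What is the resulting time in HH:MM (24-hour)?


Start time: 13:32
Adding: 7 hours 56 minutes
Minutes: 32 + 56 = 88
Minute overflow: 88 >= 60, so carry 1 hour, minutes = 28
Hours: 13 + 7 + 1 = 21
Result: 21:28

21:28


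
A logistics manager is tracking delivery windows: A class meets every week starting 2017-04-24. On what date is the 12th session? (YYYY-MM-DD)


First occurrence: 2017-04-24 (occurrence 1)
Each occurrence is 7 days after the previous.
Occurrence 12 is 11 weeks after the first.
11 weeks = 77 days
2017-04-24 + 77 days = 2017-07-10

2017-07-10


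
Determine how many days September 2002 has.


Month: September
Year: 2002
September is a 30-day month
Total: 30 days

30


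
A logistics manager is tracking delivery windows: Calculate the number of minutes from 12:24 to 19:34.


Start time: 12:24 = 744 minutes from midnight
End time: 19:34 = 1174 minutes from midnight
Difference: 1174 - 744 = 430 minutes
That is 7 hours and 10 minutes

430


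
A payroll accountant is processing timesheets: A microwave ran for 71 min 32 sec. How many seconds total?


Minutes: 71
Extra seconds: 32
Seconds per minute: 60
Minutes to seconds: 71 x 60 = 4260
Total: 4260 + 32 = 4292

4292


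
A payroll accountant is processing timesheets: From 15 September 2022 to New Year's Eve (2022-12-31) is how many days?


Start: September 15, 2022
End: December 31, 2022
Days left in September: 15
October: 31
November: 30
December: 31
Sum of remaining months: 92
Total: 15 + 92 = 107

107


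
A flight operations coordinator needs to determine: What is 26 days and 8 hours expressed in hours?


Days: 26
Extra hours: 8
Hours per day: 24
Days to hours: 26 x 24 = 624
Total: 624 + 8 = 632

632


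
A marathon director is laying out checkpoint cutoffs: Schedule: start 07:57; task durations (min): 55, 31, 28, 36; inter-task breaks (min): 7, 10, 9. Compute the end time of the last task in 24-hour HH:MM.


Start: 07:57 = 477 min from midnight
  after task 1 (55 min): 08:52
  after break (7 min): 08:59
  after task 2 (31 min): 09:30
  after break (10 min): 09:40
  after task 3 (28 min): 10:08
  after break (9 min): 10:17
  after task 4 (36 min): 10:53
Total elapsed: 176 minutes
End time: 10:53

10:53


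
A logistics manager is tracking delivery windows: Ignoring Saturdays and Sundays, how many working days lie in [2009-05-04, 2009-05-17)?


Start: 2009-05-04 (Monday)
End (exclusive): 2009-05-17 (Sunday)
Total calendar days: 13
Full weeks: 13 // 7 = 1 -> 5 weekdays
Remaining 6 days starting on Monday:
  Mon(w), Tue(w), Wed(w), Thu(w), Fri(w), Sat(-) -> 5 weekdays
Total business days: 5 + 5 = 10

10


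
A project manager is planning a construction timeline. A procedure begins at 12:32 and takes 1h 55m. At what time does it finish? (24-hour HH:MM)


Start time: 12:32
Adding: 1 hours 55 minutes
Minutes: 32 + 55 = 87
Minute overflow: 87 >= 60, so carry 1 hour, minutes = 27
Hours: 12 + 1 + 1 = 14
Result: 14:27

14:27


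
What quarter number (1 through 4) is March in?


Month: March (month 3)
Q1: January-March (months 1-3)
Q2: April-June (months 4-6)
Q3: July-September (months 7-9)
Q4: October-December (months 10-12)
Month 3 falls in Q1

1


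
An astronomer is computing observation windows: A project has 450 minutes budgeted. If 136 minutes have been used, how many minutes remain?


Total budget: 450 minutes
Time used: 136 minutes
Remaining: 450 - 136 = 314 minutes
Percent used: 30.2%
Percent remaining: 69.8%

314


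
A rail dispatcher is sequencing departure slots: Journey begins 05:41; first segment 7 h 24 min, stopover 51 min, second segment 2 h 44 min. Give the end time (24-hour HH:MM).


Depart: 05:41
Leg 1: +444 min -> 13:05
Layover: +51 min -> 13:56
Leg 2: +164 min -> 16:40
Total travel: 659 minutes = 10h 59m
Arrival: 16:40

16:40


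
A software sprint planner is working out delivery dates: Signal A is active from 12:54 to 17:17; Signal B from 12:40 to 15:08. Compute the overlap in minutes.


Interval A: [774, 1037] minutes from midnight
Interval B: [760, 908] minutes from midnight
Overlap start = max(774, 760) = 774
Overlap end = min(1037, 908) = 908
Overlap = 908 - 774 = 134 minutes

134


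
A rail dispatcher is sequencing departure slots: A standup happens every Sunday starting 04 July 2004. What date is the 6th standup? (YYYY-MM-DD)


First occurrence: 2004-07-04 (occurrence 1)
Each occurrence is 7 days after the previous.
Occurrence 6 is 5 weeks after the first.
5 weeks = 35 days
2004-07-04 + 35 days = 2004-08-08

2004-08-08


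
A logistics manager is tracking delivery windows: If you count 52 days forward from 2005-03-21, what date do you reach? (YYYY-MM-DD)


Start: 2005-03-21
Adding 52 days
Days remaining in March: 10
After March: 42 days still to add
April 2005: 30 days, 12 remaining
May 2005 has 31 days, need 12
Result: 2005-05-12

2005-05-12


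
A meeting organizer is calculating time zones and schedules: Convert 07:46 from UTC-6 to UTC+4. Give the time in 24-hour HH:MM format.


Local time: 07:46 at UTC-6 (offset -6h)
Target zone: UTC+4 (offset 4h)
Difference: 4 - (-6) = 10 hours
Calculation: 7 + (10) = 17
Result: 17:46

17:46


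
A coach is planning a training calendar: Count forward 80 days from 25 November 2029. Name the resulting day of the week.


Start: 2029-11-25 (Sunday)
Step 1 - find target date: add 80 days
  2029-11-25 + 80 days = 2030-02-13
Step 2 - day of week:
  80 mod 7 = 3
  Sunday + 3 days -> Wednesday
Result: Wednesday (2030-02-13)

Wednesday


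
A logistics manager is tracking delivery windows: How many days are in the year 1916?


Year: 1916
Check leap year rules:
Divisible by 4? Yes
Divisible by 100? No
1916 is a leap year
Days: 366

366


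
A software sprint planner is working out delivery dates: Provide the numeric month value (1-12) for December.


Calendar month order:
11. November
12. December <--
December is month number 12

12


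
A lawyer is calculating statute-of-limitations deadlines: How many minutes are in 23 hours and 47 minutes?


Hours: 23
Minutes: 47
Convert hours to minutes: 23 x 60 = 1380
Add remaining minutes: 1380 + 47 = 1427

1427


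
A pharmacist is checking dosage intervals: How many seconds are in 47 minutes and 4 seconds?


Minutes: 47
Seconds: 4
Convert minutes to seconds: 47 x 60 = 2820
Add remaining seconds: 2820 + 4 = 2824

2824


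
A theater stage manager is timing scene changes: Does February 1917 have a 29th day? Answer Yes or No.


Year: 1917
Divisible by 4? 1917 / 4 = 479.25 -> No
Not divisible by 4, so NOT a leap year

No


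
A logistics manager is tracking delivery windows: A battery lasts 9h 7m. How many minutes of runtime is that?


Hours: 9
Extra minutes: 7
Minutes per hour: 60
Hours to minutes: 9 x 60 = 540
Total: 540 + 7 = 547

547


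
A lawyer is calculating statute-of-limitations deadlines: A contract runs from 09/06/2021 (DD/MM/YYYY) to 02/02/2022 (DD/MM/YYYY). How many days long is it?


Start date: 2021-06-09
End date: 2022-02-02
Jun 2021: +22 days
Jul 2021: +31 days
Aug 2021: +31 days
... (6 more months)
Total: 238 days

238


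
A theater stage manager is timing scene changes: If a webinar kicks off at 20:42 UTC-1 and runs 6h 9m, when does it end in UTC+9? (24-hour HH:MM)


Start: 20:42 in UTC-1
Step 1 - add duration:
  minutes: 42 + 9 = 51
  hours: 20 + 6 + 0 = 26
  end in UTC-1: 02:51
Step 2 - convert UTC-1 -> UTC+9:
  offset difference: 9 - (-1) = 10 hours
  2 + (10) = 12 -> mod 24 = 12
Result: 12:51 in UTC+9

12:51


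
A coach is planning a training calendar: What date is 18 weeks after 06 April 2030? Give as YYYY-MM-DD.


Start: 2030-04-06
Weeks to add: 18
Convert to days: 18 x 7 = 126 days
Add 126 days to 2030-04-06
Result: 2030-08-10

2030-08-10


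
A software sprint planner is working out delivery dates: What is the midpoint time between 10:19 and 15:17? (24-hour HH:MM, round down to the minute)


Start time: 10:19 = 619 minutes from midnight
End time: 15:17 = 917 minutes from midnight
Sum: 619 + 917 = 1536
Midpoint: 1536 / 2 = 768 minutes
Convert: 768 / 60 = 12 hours, 48 minutes
Result: 12:48

12:48


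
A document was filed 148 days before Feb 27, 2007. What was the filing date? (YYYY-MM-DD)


Start: 2007-02-27
Subtracting 148 days
Days already passed in February: 27
After going back through February: 121 more days to subtract
January 2007: 31 days, 90 remaining
December 2006: 31 days, 59 remaining
November 2006: 30 days, 29 remaining
October 2006 has 31 days, need 29
Result: 2006-10-02

2006-10-02


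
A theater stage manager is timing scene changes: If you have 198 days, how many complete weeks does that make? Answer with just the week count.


Total days: 198
Days per week: 7
Division: 198 / 7 = 28 remainder 2
Complete weeks: 28
Remaining days: 2

28


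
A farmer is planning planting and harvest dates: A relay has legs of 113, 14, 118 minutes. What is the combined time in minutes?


Durations: 113, 14, 118
Running sum: 113
+ 14 = 127
+ 118 = 245
Total duration: 245 minutes
That is 4 hours and 5 minutes

245


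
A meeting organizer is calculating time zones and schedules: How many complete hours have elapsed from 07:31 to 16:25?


Start: 07:31
End: 16:25
Hour difference: 16 - 7 = 9 hours
Minute difference: 25 - 31 = -6 minutes
Total minutes: 534
Complete hours: 534 / 60 = 8 (remainder 54)

8


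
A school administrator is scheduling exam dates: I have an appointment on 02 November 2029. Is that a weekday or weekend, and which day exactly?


Date: 2029-11-02
January 1, 2029 is a Monday
Day of year: 306
Offset from Jan 1: 305 days
305 mod 7 = 4
Result: Friday

Friday


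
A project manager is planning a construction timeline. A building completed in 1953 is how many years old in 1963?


Birth year: 1953
Current year: 1963
Age = current year - birth year
Age = 1963 - 1953 = 10

10


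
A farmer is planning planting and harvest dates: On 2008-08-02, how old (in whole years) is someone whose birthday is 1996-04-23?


Birth: 1996-04-23
Reference: 2008-08-02
Year difference: 2008 - 1996 = 12
Has birthday (04-23) occurred by 08-02? Yes
Age in full years: 12

12


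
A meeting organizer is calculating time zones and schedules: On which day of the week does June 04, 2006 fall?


Date: 2006-06-04
January 1, 2006 is a Sunday
Day of year: 155
Offset from Jan 1: 154 days
154 mod 7 = 0
Result: Sunday

Sunday


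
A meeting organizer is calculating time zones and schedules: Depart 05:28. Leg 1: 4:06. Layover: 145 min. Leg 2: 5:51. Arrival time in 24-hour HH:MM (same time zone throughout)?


Depart: 05:28
Leg 1: +246 min -> 09:34
Layover: +145 min -> 11:59
Leg 2: +351 min -> 17:50
Total travel: 742 minutes = 12h 22m
Arrival: 17:50

17:50


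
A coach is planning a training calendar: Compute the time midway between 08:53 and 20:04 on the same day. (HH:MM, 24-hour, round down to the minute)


Start time: 08:53 = 533 minutes from midnight
End time: 20:04 = 1204 minutes from midnight
Sum: 533 + 1204 = 1737
Midpoint: 1737 / 2 = 868 minutes
Convert: 868 / 60 = 14 hours, 28 minutes
Result: 14:28

14:28


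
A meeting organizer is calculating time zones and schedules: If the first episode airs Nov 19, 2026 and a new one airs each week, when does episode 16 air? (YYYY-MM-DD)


First occurrence: 2026-11-19 (occurrence 1)
Each occurrence is 7 days after the previous.
Occurrence 16 is 15 weeks after the first.
15 weeks = 105 days
2026-11-19 + 105 days = 2027-03-04

2027-03-04


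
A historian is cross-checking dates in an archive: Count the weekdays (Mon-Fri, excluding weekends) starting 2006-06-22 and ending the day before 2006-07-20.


Start: 2006-06-22 (Thursday)
End (exclusive): 2006-07-20 (Thursday)
Total calendar days: 28
Full weeks: 28 // 7 = 4 -> 20 weekdays
Remaining 0 days starting on Thursday:
Total business days: 20 + 0 = 20

20


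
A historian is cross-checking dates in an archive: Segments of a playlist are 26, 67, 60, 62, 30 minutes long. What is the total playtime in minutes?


Durations: 26, 67, 60, 62, 30
Running sum: 26
+ 67 = 93
+ 60 = 153
+ 62 = 215
+ 30 = 245
Total duration: 245 minutes
That is 4 hours and 5 minutes

245


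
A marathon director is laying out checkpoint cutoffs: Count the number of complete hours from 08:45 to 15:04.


Start: 08:45
End: 15:04
Hour difference: 15 - 8 = 7 hours
Minute difference: 4 - 45 = -41 minutes
Total minutes: 379
Complete hours: 379 / 60 = 6 (remainder 19)

6


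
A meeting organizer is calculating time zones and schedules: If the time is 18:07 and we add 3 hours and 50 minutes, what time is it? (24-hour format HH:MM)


Start time: 18:07
Adding: 3 hours 50 minutes
Minutes: 7 + 50 = 57
Hours: 18 + 3 + 0 = 21
Result: 21:57

21:57


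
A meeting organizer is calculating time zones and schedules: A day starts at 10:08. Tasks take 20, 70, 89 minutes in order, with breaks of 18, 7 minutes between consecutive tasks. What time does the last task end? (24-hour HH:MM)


Start: 10:08 = 608 min from midnight
  after task 1 (20 min): 10:28
  after break (18 min): 10:46
  after task 2 (70 min): 11:56
  after break (7 min): 12:03
  after task 3 (89 min): 13:32
Total elapsed: 204 minutes
End time: 13:32

13:32


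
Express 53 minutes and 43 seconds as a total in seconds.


Minutes: 53
Seconds: 43
Convert minutes to seconds: 53 x 60 = 3180
Add remaining seconds: 3180 + 43 = 3223

3223


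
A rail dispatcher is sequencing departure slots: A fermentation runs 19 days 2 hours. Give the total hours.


Days: 19
Extra hours: 2
Hours per day: 24
Days to hours: 19 x 24 = 456
Total: 456 + 2 = 458

458


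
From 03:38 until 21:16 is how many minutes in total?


Start time: 03:38 = 218 minutes from midnight
End time: 21:16 = 1276 minutes from midnight
Difference: 1276 - 218 = 1058 minutes
That is 17 hours and 38 minutes

1058


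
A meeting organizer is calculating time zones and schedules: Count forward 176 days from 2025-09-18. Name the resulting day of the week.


Start: 2025-09-18 (Thursday)
Step 1 - find target date: add 176 days
  2025-09-18 + 176 days = 2026-03-13
Step 2 - day of week:
  176 mod 7 = 1
  Thursday + 1 days -> Friday
Result: Friday (2026-03-13)

Friday


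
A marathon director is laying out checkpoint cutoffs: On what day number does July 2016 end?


Month: July
Year: 2016
July is a 31-day month
Total: 31 days

31


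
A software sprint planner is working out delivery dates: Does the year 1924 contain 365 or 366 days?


Year: 1924
Check leap year rules:
Divisible by 4? Yes
Divisible by 100? No
1924 is a leap year
Days: 366

366


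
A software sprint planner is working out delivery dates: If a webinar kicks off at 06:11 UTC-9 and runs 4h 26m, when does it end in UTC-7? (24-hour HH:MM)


Start: 06:11 in UTC-9
Step 1 - add duration:
  minutes: 11 + 26 = 37
  hours: 6 + 4 + 0 = 10
  end in UTC-9: 10:37
Step 2 - convert UTC-9 -> UTC-7:
  offset difference: -7 - (-9) = 2 hours
  10 + (2) = 12 -> mod 24 = 12
Result: 12:37 in UTC-7

12:37


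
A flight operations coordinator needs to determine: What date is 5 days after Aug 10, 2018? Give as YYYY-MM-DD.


Start: 2018-08-10
Adding 5 days
Days remaining in August: 21
Result: 2018-08-15

2018-08-15


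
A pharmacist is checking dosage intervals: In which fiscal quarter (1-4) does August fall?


Month: August (month 8)
Q1: January-March (months 1-3)
Q2: April-June (months 4-6)
Q3: July-September (months 7-9)
Q4: October-December (months 10-12)
Month 8 falls in Q3

3


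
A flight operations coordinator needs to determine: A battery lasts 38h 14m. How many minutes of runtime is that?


Hours: 38
Extra minutes: 14
Minutes per hour: 60
Hours to minutes: 38 x 60 = 2280
Total: 2280 + 14 = 2294

2294


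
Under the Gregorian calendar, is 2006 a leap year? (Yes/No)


Year: 2006
Divisible by 4? 2006 / 4 = 501.5 -> No
Not divisible by 4, so NOT a leap year

No


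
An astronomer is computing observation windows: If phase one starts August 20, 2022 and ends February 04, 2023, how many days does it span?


Start date: 2022-08-20
End date: 2023-02-04
Aug 2022: +12 days
Sep 2022: +30 days
Oct 2022: +31 days
... (4 more months)
Total: 168 days

168


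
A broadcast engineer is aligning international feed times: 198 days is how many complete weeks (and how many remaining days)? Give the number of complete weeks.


Total days: 198
Days per week: 7
Division: 198 / 7 = 28 remainder 2
Complete weeks: 28
Remaining days: 2

28


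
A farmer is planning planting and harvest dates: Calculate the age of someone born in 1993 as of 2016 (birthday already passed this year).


Birth year: 1993
Current year: 2016
Age = current year - birth year
Age = 2016 - 1993 = 23

23


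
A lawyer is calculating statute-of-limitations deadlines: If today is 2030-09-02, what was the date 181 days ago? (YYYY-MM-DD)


Start: 2030-09-02
Subtracting 181 days
Days already passed in September: 2
After going back through September: 179 more days to subtract
August 2030: 31 days, 148 remaining
July 2030: 31 days, 117 remaining
June 2030: 30 days, 87 remaining
May 2030: 31 days, 56 remaining
Result: 2030-03-05

2030-03-05


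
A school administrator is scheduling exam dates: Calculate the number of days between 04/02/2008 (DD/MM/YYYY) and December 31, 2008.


Start: February 04, 2008
End: December 31, 2008
Days left in February: 25
March: 31
April: 30
May: 31
June: 30
... plus remaining months
Sum of remaining months: 306
Total: 25 + 306 = 331

331


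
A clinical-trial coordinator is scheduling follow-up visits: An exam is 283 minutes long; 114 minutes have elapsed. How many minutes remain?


Total budget: 283 minutes
Time used: 114 minutes
Remaining: 283 - 114 = 169 minutes
Percent used: 40.3%
Percent remaining: 59.7%

169


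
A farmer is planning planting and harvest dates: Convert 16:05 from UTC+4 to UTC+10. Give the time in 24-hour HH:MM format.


Local time: 16:05 at UTC+4 (offset 4h)
Target zone: UTC+10 (offset 10h)
Difference: 10 - (4) = 6 hours
Calculation: 16 + (6) = 22
Result: 22:05

22:05


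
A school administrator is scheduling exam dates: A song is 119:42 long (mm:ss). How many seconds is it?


Minutes: 119
Extra seconds: 42
Seconds per minute: 60
Minutes to seconds: 119 x 60 = 7140
Total: 7140 + 42 = 7182

7182


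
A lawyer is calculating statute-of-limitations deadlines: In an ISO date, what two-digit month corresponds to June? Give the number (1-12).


Calendar month order:
5. May
6. June <--
7. July
June is month number 6

6


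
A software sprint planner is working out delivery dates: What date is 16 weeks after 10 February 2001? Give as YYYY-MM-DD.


Start: 2001-02-10
Weeks to add: 16
Convert to days: 16 x 7 = 112 days
Add 112 days to 2001-02-10
Result: 2001-06-02

2001-06-02


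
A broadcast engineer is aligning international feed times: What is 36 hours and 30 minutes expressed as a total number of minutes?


Hours: 36
Minutes: 30
Convert hours to minutes: 36 x 60 = 2160
Add remaining minutes: 2160 + 30 = 2190

2190


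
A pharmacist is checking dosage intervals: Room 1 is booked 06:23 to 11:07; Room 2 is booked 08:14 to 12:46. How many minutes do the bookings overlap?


Interval A: [383, 667] minutes from midnight
Interval B: [494, 766] minutes from midnight
Overlap start = max(383, 494) = 494
Overlap end = min(667, 766) = 667
Overlap = 667 - 494 = 173 minutes

173


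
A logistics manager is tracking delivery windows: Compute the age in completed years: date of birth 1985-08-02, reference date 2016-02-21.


Birth: 1985-08-02
Reference: 2016-02-21
Year difference: 2016 - 1985 = 31
Has birthday (08-02) occurred by 02-21? No
Birthday not yet reached this year -> subtract 1
Age in full years: 30

30


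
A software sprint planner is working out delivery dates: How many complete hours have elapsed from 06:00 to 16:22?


Start: 06:00
End: 16:22
Hour difference: 16 - 6 = 10 hours
Minute difference: 22 - 0 = 22 minutes
Total minutes: 622
Complete hours: 622 / 60 = 10 (remainder 22)

10


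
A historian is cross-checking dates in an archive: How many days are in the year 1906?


Year: 1906
Check leap year rules:
Divisible by 4? No
1906 is not a leap year
Days: 365

365


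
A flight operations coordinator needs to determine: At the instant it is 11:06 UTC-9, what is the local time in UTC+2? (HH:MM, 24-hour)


Local time: 11:06 at UTC-9 (offset -9h)
Target zone: UTC+2 (offset 2h)
Difference: 2 - (-9) = 11 hours
Calculation: 11 + (11) = 22
Result: 22:06

22:06


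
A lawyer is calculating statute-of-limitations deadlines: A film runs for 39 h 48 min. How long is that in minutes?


Hours: 39
Minutes: 48
Convert hours to minutes: 39 x 60 = 2340
Add remaining minutes: 2340 + 48 = 2388

2388


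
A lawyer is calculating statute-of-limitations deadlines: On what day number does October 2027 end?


Month: October
Year: 2027
October is a 31-day month
Total: 31 days

31


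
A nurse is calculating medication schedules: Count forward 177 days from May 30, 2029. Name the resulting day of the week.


Start: 2029-05-30 (Wednesday)
Step 1 - find target date: add 177 days
  2029-05-30 + 177 days = 2029-11-23
Step 2 - day of week:
  177 mod 7 = 2
  Wednesday + 2 days -> Friday
Result: Friday (2029-11-23)

Friday
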